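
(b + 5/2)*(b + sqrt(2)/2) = b^2 + sqrt(2)*b/2 + 5*b/2 + 5*sqrt(2)/4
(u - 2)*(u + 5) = u^2 + 3*u - 10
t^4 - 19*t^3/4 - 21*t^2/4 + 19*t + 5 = (t - 5)*(t - 2)*(t + 1/4)*(t + 2)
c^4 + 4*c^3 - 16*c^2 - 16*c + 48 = (c - 2)^2*(c + 2)*(c + 6)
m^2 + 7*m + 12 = (m + 3)*(m + 4)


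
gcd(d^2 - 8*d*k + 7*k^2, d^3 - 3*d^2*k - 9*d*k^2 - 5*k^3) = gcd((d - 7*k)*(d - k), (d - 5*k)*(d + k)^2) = 1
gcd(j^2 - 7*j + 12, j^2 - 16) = j - 4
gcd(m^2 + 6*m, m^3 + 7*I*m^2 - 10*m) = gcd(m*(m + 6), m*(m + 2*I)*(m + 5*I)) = m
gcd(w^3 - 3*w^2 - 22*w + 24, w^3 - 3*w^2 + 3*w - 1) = w - 1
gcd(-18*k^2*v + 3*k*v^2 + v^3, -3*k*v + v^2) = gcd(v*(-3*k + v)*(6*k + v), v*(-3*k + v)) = -3*k*v + v^2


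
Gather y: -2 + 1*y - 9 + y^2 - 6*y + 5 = y^2 - 5*y - 6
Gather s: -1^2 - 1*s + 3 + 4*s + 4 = 3*s + 6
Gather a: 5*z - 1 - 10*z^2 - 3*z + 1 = -10*z^2 + 2*z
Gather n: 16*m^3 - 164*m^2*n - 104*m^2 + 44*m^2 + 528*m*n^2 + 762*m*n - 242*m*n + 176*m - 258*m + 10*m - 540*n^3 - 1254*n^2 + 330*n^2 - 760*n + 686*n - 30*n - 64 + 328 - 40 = 16*m^3 - 60*m^2 - 72*m - 540*n^3 + n^2*(528*m - 924) + n*(-164*m^2 + 520*m - 104) + 224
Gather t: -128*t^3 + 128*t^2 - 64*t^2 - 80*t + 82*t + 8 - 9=-128*t^3 + 64*t^2 + 2*t - 1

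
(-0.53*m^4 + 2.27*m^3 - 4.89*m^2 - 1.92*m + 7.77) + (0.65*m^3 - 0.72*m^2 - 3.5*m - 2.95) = -0.53*m^4 + 2.92*m^3 - 5.61*m^2 - 5.42*m + 4.82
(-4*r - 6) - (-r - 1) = -3*r - 5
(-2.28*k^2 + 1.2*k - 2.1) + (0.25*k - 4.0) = -2.28*k^2 + 1.45*k - 6.1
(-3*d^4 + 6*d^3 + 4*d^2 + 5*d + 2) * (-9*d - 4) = 27*d^5 - 42*d^4 - 60*d^3 - 61*d^2 - 38*d - 8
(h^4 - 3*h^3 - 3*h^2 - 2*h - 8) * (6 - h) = -h^5 + 9*h^4 - 15*h^3 - 16*h^2 - 4*h - 48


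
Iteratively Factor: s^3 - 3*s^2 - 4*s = (s)*(s^2 - 3*s - 4) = s*(s + 1)*(s - 4)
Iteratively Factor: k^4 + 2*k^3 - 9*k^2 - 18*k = (k + 3)*(k^3 - k^2 - 6*k) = (k - 3)*(k + 3)*(k^2 + 2*k) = k*(k - 3)*(k + 3)*(k + 2)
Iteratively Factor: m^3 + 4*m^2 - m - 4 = (m - 1)*(m^2 + 5*m + 4) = (m - 1)*(m + 4)*(m + 1)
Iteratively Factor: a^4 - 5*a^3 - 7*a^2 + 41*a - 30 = (a - 2)*(a^3 - 3*a^2 - 13*a + 15) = (a - 2)*(a + 3)*(a^2 - 6*a + 5) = (a - 5)*(a - 2)*(a + 3)*(a - 1)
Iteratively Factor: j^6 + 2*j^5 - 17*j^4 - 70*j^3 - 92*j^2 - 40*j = (j + 2)*(j^5 - 17*j^3 - 36*j^2 - 20*j) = j*(j + 2)*(j^4 - 17*j^2 - 36*j - 20) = j*(j - 5)*(j + 2)*(j^3 + 5*j^2 + 8*j + 4) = j*(j - 5)*(j + 1)*(j + 2)*(j^2 + 4*j + 4) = j*(j - 5)*(j + 1)*(j + 2)^2*(j + 2)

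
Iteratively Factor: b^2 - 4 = (b - 2)*(b + 2)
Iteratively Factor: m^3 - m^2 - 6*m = (m - 3)*(m^2 + 2*m) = (m - 3)*(m + 2)*(m)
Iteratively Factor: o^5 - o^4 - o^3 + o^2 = (o + 1)*(o^4 - 2*o^3 + o^2) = o*(o + 1)*(o^3 - 2*o^2 + o) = o^2*(o + 1)*(o^2 - 2*o + 1) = o^2*(o - 1)*(o + 1)*(o - 1)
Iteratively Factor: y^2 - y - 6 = (y - 3)*(y + 2)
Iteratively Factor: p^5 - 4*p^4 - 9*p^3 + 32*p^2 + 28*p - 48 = (p + 2)*(p^4 - 6*p^3 + 3*p^2 + 26*p - 24) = (p - 4)*(p + 2)*(p^3 - 2*p^2 - 5*p + 6) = (p - 4)*(p - 1)*(p + 2)*(p^2 - p - 6) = (p - 4)*(p - 3)*(p - 1)*(p + 2)*(p + 2)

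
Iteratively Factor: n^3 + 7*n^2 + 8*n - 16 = (n - 1)*(n^2 + 8*n + 16) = (n - 1)*(n + 4)*(n + 4)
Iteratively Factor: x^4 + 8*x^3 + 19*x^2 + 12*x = (x + 1)*(x^3 + 7*x^2 + 12*x) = (x + 1)*(x + 3)*(x^2 + 4*x) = (x + 1)*(x + 3)*(x + 4)*(x)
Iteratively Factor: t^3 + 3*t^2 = (t + 3)*(t^2) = t*(t + 3)*(t)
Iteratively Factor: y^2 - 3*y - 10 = (y - 5)*(y + 2)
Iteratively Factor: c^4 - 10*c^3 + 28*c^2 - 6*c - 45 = (c - 5)*(c^3 - 5*c^2 + 3*c + 9) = (c - 5)*(c + 1)*(c^2 - 6*c + 9) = (c - 5)*(c - 3)*(c + 1)*(c - 3)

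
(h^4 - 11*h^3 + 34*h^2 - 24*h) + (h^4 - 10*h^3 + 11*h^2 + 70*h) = 2*h^4 - 21*h^3 + 45*h^2 + 46*h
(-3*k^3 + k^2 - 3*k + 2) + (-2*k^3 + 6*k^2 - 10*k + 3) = -5*k^3 + 7*k^2 - 13*k + 5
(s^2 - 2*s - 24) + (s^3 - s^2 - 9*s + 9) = s^3 - 11*s - 15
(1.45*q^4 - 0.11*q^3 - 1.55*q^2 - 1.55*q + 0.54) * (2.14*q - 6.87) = 3.103*q^5 - 10.1969*q^4 - 2.5613*q^3 + 7.3315*q^2 + 11.8041*q - 3.7098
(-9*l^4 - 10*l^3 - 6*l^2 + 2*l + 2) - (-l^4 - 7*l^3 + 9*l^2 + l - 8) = -8*l^4 - 3*l^3 - 15*l^2 + l + 10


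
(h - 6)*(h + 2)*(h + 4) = h^3 - 28*h - 48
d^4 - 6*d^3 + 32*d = d*(d - 4)^2*(d + 2)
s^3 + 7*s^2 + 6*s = s*(s + 1)*(s + 6)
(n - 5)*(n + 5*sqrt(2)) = n^2 - 5*n + 5*sqrt(2)*n - 25*sqrt(2)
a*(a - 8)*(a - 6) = a^3 - 14*a^2 + 48*a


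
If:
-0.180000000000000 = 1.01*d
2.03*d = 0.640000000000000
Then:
No Solution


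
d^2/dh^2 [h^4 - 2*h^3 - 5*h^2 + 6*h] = 12*h^2 - 12*h - 10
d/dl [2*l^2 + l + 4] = 4*l + 1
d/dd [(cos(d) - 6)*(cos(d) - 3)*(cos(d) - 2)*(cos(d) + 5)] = 2*(-2*cos(d)^3 + 9*cos(d)^2 + 19*cos(d) - 72)*sin(d)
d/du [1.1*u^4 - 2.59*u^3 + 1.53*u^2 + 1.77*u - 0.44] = 4.4*u^3 - 7.77*u^2 + 3.06*u + 1.77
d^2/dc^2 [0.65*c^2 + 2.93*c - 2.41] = 1.30000000000000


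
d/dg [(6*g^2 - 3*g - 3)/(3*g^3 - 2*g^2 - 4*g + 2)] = 3*(-6*g^4 + 6*g^3 - g^2 + 4*g - 6)/(9*g^6 - 12*g^5 - 20*g^4 + 28*g^3 + 8*g^2 - 16*g + 4)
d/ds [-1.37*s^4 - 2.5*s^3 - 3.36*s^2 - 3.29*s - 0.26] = -5.48*s^3 - 7.5*s^2 - 6.72*s - 3.29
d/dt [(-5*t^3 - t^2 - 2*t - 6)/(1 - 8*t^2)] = (40*t^4 - 31*t^2 - 98*t - 2)/(64*t^4 - 16*t^2 + 1)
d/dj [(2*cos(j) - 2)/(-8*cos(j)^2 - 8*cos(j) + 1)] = 2*(-8*cos(j)^2 + 16*cos(j) + 7)*sin(j)/(-8*sin(j)^2 + 8*cos(j) + 7)^2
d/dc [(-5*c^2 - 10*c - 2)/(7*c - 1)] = (-35*c^2 + 10*c + 24)/(49*c^2 - 14*c + 1)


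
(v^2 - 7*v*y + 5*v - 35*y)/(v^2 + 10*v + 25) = (v - 7*y)/(v + 5)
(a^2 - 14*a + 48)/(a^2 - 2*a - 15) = (-a^2 + 14*a - 48)/(-a^2 + 2*a + 15)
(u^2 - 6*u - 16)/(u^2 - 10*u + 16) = (u + 2)/(u - 2)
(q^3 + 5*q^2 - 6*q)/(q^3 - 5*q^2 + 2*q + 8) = q*(q^2 + 5*q - 6)/(q^3 - 5*q^2 + 2*q + 8)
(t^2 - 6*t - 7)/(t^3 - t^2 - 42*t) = (t + 1)/(t*(t + 6))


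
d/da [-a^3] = -3*a^2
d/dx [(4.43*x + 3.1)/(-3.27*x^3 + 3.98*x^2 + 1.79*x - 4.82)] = (28.9722*x^3 + 12.7796*x^2 - 24.676*x - 26.9016)/(10.6929*x^6 - 26.0292*x^5 + 4.1338*x^4 + 45.7712*x^3 - 35.1631*x^2 - 17.2556*x + 23.2324)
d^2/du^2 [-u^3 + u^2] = 2 - 6*u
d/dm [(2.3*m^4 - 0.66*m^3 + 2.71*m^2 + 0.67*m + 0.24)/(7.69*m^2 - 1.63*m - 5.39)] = (35.374*m^5 - 16.3224*m^4 - 47.4364*m^3 + 1.1026*m^2 - 32.905*m - 3.2201)/(59.1361*m^4 - 25.0694*m^3 - 80.2413*m^2 + 17.5714*m + 29.0521)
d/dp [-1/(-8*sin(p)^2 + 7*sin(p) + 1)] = (7 - 16*sin(p))*cos(p)/(-8*sin(p)^2 + 7*sin(p) + 1)^2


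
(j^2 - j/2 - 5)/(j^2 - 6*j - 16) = (j - 5/2)/(j - 8)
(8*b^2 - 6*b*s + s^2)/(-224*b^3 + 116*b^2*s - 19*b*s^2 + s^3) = (-2*b + s)/(56*b^2 - 15*b*s + s^2)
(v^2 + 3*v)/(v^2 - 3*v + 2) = v*(v + 3)/(v^2 - 3*v + 2)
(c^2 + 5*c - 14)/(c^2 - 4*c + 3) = (c^2 + 5*c - 14)/(c^2 - 4*c + 3)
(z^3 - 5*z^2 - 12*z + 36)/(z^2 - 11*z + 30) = (z^2 + z - 6)/(z - 5)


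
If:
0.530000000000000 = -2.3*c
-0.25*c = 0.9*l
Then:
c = -0.23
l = 0.06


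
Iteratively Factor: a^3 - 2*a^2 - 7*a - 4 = (a + 1)*(a^2 - 3*a - 4) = (a + 1)^2*(a - 4)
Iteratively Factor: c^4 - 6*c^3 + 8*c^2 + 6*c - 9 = (c + 1)*(c^3 - 7*c^2 + 15*c - 9) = (c - 3)*(c + 1)*(c^2 - 4*c + 3) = (c - 3)^2*(c + 1)*(c - 1)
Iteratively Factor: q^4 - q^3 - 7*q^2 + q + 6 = (q - 3)*(q^3 + 2*q^2 - q - 2) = (q - 3)*(q + 1)*(q^2 + q - 2) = (q - 3)*(q + 1)*(q + 2)*(q - 1)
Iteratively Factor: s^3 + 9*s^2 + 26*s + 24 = (s + 2)*(s^2 + 7*s + 12) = (s + 2)*(s + 4)*(s + 3)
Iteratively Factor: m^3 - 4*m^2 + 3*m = (m)*(m^2 - 4*m + 3) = m*(m - 3)*(m - 1)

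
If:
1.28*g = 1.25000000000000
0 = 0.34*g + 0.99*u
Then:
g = 0.98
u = -0.34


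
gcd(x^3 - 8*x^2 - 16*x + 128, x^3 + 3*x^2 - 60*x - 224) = x^2 - 4*x - 32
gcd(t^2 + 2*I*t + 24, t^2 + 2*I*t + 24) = t^2 + 2*I*t + 24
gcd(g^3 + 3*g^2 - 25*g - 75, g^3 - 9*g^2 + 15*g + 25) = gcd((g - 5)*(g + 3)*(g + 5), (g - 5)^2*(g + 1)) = g - 5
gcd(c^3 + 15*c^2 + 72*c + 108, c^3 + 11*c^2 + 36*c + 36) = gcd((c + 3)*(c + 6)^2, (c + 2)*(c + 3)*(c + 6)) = c^2 + 9*c + 18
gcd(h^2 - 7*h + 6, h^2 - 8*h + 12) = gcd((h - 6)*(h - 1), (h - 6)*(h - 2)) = h - 6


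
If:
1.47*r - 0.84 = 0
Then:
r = 0.57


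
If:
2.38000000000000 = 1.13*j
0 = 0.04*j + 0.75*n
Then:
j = 2.11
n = -0.11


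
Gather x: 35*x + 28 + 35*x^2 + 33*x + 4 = 35*x^2 + 68*x + 32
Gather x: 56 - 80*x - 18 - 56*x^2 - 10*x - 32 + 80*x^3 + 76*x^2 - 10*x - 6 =80*x^3 + 20*x^2 - 100*x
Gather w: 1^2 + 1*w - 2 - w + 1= 0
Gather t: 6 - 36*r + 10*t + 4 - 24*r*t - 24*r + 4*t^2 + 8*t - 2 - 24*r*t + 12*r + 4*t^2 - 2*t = -48*r + 8*t^2 + t*(16 - 48*r) + 8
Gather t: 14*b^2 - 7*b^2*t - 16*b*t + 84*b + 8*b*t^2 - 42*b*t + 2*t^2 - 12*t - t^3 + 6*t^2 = 14*b^2 + 84*b - t^3 + t^2*(8*b + 8) + t*(-7*b^2 - 58*b - 12)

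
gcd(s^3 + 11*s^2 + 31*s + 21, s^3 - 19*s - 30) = s + 3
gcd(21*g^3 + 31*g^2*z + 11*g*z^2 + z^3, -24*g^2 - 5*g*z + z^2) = 3*g + z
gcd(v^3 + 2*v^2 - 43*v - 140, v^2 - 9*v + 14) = v - 7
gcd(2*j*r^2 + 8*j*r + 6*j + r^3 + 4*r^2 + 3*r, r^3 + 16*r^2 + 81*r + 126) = r + 3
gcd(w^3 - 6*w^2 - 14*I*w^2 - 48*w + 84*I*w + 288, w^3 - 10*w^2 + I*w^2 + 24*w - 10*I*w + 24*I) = w - 6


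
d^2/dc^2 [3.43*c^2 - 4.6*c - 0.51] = 6.86000000000000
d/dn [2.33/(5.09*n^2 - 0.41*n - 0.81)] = (0.9553 - 23.7194*n)/(-5.09*n^2 + 0.41*n + 0.81)^2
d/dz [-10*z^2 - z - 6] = -20*z - 1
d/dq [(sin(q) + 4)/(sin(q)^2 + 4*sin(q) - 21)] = (-8*sin(q) + cos(q)^2 - 38)*cos(q)/(sin(q)^2 + 4*sin(q) - 21)^2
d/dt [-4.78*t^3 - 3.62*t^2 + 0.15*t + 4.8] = -14.34*t^2 - 7.24*t + 0.15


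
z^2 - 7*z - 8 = (z - 8)*(z + 1)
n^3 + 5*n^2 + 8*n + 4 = (n + 1)*(n + 2)^2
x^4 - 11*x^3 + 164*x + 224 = (x - 8)*(x - 7)*(x + 2)^2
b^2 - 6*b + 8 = (b - 4)*(b - 2)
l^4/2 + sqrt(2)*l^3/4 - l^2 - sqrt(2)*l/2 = l*(l - sqrt(2))*(sqrt(2)*l/2 + 1/2)*(sqrt(2)*l/2 + 1)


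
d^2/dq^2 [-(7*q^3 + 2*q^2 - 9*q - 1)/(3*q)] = -14/3 + 2/(3*q^3)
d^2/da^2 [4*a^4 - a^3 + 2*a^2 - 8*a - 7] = 48*a^2 - 6*a + 4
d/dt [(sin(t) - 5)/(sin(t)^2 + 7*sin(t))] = (-cos(t) + 10/tan(t) + 35*cos(t)/sin(t)^2)/(sin(t) + 7)^2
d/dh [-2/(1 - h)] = -2/(h - 1)^2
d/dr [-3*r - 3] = -3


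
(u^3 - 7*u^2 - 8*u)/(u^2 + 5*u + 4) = u*(u - 8)/(u + 4)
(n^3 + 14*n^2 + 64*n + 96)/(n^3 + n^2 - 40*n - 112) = (n + 6)/(n - 7)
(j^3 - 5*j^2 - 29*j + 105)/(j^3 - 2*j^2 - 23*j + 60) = (j - 7)/(j - 4)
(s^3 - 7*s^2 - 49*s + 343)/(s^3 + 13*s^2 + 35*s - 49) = (s^2 - 14*s + 49)/(s^2 + 6*s - 7)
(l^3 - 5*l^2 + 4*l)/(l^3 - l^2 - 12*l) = (l - 1)/(l + 3)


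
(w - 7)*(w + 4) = w^2 - 3*w - 28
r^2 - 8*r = r*(r - 8)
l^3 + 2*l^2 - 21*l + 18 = (l - 3)*(l - 1)*(l + 6)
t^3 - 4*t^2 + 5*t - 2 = (t - 2)*(t - 1)^2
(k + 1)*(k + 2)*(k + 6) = k^3 + 9*k^2 + 20*k + 12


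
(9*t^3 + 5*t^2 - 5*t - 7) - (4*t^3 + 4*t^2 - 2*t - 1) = 5*t^3 + t^2 - 3*t - 6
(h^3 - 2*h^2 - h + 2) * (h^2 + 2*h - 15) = h^5 - 20*h^3 + 30*h^2 + 19*h - 30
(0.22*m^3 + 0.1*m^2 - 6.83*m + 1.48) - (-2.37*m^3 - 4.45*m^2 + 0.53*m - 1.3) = 2.59*m^3 + 4.55*m^2 - 7.36*m + 2.78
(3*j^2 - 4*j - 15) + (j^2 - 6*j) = 4*j^2 - 10*j - 15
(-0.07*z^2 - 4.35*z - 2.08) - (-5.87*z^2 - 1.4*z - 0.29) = 5.8*z^2 - 2.95*z - 1.79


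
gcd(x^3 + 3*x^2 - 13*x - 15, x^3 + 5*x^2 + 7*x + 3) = x + 1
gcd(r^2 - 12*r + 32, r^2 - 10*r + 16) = r - 8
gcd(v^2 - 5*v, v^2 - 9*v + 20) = v - 5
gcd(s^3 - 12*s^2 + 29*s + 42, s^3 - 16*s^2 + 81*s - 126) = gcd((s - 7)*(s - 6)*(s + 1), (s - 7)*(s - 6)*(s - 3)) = s^2 - 13*s + 42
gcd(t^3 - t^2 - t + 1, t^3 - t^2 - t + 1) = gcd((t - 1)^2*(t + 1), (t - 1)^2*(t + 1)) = t^3 - t^2 - t + 1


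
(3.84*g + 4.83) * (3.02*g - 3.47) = 11.5968*g^2 + 1.2618*g - 16.7601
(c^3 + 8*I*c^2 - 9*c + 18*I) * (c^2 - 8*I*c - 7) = c^5 + 48*c^3 + 34*I*c^2 + 207*c - 126*I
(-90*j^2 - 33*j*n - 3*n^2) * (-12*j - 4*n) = 1080*j^3 + 756*j^2*n + 168*j*n^2 + 12*n^3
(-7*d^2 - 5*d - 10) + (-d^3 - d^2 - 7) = -d^3 - 8*d^2 - 5*d - 17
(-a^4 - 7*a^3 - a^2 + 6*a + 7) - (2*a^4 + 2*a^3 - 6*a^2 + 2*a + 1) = -3*a^4 - 9*a^3 + 5*a^2 + 4*a + 6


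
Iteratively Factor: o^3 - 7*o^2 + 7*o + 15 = (o + 1)*(o^2 - 8*o + 15) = (o - 5)*(o + 1)*(o - 3)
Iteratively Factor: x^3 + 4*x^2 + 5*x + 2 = (x + 1)*(x^2 + 3*x + 2) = (x + 1)^2*(x + 2)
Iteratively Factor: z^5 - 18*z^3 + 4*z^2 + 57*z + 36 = (z + 1)*(z^4 - z^3 - 17*z^2 + 21*z + 36) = (z - 3)*(z + 1)*(z^3 + 2*z^2 - 11*z - 12) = (z - 3)*(z + 1)*(z + 4)*(z^2 - 2*z - 3) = (z - 3)*(z + 1)^2*(z + 4)*(z - 3)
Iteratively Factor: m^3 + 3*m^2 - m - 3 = (m + 1)*(m^2 + 2*m - 3) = (m - 1)*(m + 1)*(m + 3)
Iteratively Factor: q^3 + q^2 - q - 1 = (q + 1)*(q^2 - 1) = (q + 1)^2*(q - 1)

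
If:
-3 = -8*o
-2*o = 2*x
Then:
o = 3/8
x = -3/8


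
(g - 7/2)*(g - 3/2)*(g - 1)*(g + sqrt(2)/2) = g^4 - 6*g^3 + sqrt(2)*g^3/2 - 3*sqrt(2)*g^2 + 41*g^2/4 - 21*g/4 + 41*sqrt(2)*g/8 - 21*sqrt(2)/8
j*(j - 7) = j^2 - 7*j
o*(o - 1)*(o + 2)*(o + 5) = o^4 + 6*o^3 + 3*o^2 - 10*o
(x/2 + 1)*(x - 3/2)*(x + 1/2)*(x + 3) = x^4/2 + 2*x^3 + x^2/8 - 39*x/8 - 9/4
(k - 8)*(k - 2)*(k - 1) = k^3 - 11*k^2 + 26*k - 16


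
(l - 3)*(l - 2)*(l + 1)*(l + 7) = l^4 + 3*l^3 - 27*l^2 + 13*l + 42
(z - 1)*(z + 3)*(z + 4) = z^3 + 6*z^2 + 5*z - 12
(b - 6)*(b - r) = b^2 - b*r - 6*b + 6*r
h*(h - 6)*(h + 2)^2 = h^4 - 2*h^3 - 20*h^2 - 24*h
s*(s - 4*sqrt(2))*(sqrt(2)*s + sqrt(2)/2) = sqrt(2)*s^3 - 8*s^2 + sqrt(2)*s^2/2 - 4*s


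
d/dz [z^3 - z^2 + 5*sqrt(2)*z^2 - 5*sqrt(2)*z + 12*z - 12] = 3*z^2 - 2*z + 10*sqrt(2)*z - 5*sqrt(2) + 12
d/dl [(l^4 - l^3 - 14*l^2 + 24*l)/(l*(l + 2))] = (2*l^3 + 5*l^2 - 4*l - 52)/(l^2 + 4*l + 4)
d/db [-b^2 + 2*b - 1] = 2 - 2*b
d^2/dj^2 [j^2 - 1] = 2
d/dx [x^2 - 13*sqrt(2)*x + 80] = 2*x - 13*sqrt(2)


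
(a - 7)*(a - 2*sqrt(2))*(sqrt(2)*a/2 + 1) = sqrt(2)*a^3/2 - 7*sqrt(2)*a^2/2 - a^2 - 2*sqrt(2)*a + 7*a + 14*sqrt(2)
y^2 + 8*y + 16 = (y + 4)^2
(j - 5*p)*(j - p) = j^2 - 6*j*p + 5*p^2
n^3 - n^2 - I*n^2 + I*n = n*(n - 1)*(n - I)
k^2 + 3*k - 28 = (k - 4)*(k + 7)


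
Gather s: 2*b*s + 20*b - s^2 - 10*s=20*b - s^2 + s*(2*b - 10)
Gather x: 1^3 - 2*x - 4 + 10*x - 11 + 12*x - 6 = 20*x - 20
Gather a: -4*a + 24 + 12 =36 - 4*a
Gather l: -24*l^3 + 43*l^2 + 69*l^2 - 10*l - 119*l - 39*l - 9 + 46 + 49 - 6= -24*l^3 + 112*l^2 - 168*l + 80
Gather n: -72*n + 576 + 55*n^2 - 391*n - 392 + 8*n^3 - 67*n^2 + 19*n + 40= 8*n^3 - 12*n^2 - 444*n + 224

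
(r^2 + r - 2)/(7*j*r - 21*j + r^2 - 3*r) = (r^2 + r - 2)/(7*j*r - 21*j + r^2 - 3*r)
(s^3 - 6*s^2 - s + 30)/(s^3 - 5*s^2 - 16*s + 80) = (s^2 - s - 6)/(s^2 - 16)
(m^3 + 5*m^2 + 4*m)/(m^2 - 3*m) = (m^2 + 5*m + 4)/(m - 3)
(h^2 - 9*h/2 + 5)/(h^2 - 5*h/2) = (h - 2)/h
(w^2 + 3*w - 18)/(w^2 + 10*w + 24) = (w - 3)/(w + 4)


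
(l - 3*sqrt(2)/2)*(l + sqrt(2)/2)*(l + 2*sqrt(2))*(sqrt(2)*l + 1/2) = sqrt(2)*l^4 + 5*l^3/2 - 5*sqrt(2)*l^2 - 35*l/4 - 3*sqrt(2)/2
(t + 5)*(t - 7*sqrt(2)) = t^2 - 7*sqrt(2)*t + 5*t - 35*sqrt(2)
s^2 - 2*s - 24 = (s - 6)*(s + 4)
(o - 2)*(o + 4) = o^2 + 2*o - 8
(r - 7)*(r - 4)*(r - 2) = r^3 - 13*r^2 + 50*r - 56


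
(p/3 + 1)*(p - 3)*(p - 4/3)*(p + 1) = p^4/3 - p^3/9 - 31*p^2/9 + p + 4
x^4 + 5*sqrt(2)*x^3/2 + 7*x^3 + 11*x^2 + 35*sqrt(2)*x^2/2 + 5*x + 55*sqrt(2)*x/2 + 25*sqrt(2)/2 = (x + 1)^2*(x + 5)*(x + 5*sqrt(2)/2)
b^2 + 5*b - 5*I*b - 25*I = (b + 5)*(b - 5*I)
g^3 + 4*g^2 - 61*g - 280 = (g - 8)*(g + 5)*(g + 7)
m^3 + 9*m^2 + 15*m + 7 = (m + 1)^2*(m + 7)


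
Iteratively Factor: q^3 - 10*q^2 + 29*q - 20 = (q - 4)*(q^2 - 6*q + 5) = (q - 4)*(q - 1)*(q - 5)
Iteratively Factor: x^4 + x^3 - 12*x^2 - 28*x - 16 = (x + 1)*(x^3 - 12*x - 16) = (x + 1)*(x + 2)*(x^2 - 2*x - 8) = (x + 1)*(x + 2)^2*(x - 4)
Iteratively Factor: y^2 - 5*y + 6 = (y - 2)*(y - 3)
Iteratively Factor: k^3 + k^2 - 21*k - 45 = (k + 3)*(k^2 - 2*k - 15) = (k - 5)*(k + 3)*(k + 3)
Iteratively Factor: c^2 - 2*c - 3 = (c + 1)*(c - 3)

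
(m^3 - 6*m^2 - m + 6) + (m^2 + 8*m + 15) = m^3 - 5*m^2 + 7*m + 21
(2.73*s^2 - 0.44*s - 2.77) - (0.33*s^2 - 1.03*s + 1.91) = 2.4*s^2 + 0.59*s - 4.68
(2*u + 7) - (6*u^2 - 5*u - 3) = -6*u^2 + 7*u + 10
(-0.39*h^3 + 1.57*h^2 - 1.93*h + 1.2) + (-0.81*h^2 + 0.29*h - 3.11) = -0.39*h^3 + 0.76*h^2 - 1.64*h - 1.91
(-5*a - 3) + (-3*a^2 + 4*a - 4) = -3*a^2 - a - 7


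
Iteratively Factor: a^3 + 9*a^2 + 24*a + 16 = (a + 4)*(a^2 + 5*a + 4) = (a + 1)*(a + 4)*(a + 4)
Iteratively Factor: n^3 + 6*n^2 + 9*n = (n)*(n^2 + 6*n + 9) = n*(n + 3)*(n + 3)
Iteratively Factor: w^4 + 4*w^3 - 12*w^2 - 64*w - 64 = (w - 4)*(w^3 + 8*w^2 + 20*w + 16) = (w - 4)*(w + 2)*(w^2 + 6*w + 8) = (w - 4)*(w + 2)^2*(w + 4)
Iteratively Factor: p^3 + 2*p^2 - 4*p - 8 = (p + 2)*(p^2 - 4) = (p + 2)^2*(p - 2)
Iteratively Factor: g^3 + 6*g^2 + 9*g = (g + 3)*(g^2 + 3*g) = (g + 3)^2*(g)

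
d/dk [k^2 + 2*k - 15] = 2*k + 2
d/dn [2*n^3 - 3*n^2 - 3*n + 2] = 6*n^2 - 6*n - 3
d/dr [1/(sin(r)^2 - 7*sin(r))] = (7 - 2*sin(r))*cos(r)/((sin(r) - 7)^2*sin(r)^2)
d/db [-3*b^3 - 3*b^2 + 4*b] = -9*b^2 - 6*b + 4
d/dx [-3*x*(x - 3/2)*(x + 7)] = -9*x^2 - 33*x + 63/2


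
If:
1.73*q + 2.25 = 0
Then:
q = -1.30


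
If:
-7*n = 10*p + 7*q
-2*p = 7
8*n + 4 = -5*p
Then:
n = 27/16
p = -7/2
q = 53/16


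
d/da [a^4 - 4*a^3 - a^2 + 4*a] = 4*a^3 - 12*a^2 - 2*a + 4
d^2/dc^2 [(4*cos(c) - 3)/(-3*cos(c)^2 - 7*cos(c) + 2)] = 2*(324*(1 - cos(2*c))^2*cos(c) - 192*(1 - cos(2*c))^2 + 409*cos(c) - 770*cos(2*c) + 171*cos(3*c) - 72*cos(5*c) + 870)/(14*cos(c) + 3*cos(2*c) - 1)^3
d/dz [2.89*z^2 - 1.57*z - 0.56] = 5.78*z - 1.57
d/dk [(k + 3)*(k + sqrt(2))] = 2*k + sqrt(2) + 3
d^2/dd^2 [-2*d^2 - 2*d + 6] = -4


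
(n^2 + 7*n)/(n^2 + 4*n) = (n + 7)/(n + 4)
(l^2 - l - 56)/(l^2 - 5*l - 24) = (l + 7)/(l + 3)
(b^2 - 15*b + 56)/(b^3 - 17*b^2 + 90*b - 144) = (b - 7)/(b^2 - 9*b + 18)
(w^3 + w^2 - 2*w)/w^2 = w + 1 - 2/w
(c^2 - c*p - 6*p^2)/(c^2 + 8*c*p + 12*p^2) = (c - 3*p)/(c + 6*p)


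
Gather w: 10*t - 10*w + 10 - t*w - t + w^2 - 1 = 9*t + w^2 + w*(-t - 10) + 9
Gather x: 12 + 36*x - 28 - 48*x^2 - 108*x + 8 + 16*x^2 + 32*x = -32*x^2 - 40*x - 8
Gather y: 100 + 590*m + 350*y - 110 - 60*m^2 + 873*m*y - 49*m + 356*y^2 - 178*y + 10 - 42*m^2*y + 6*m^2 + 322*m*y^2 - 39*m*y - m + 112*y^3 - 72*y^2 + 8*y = -54*m^2 + 540*m + 112*y^3 + y^2*(322*m + 284) + y*(-42*m^2 + 834*m + 180)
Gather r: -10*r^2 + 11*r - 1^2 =-10*r^2 + 11*r - 1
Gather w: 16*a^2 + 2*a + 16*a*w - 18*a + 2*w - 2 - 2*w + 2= 16*a^2 + 16*a*w - 16*a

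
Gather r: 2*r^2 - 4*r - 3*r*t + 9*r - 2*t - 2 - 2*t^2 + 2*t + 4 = 2*r^2 + r*(5 - 3*t) - 2*t^2 + 2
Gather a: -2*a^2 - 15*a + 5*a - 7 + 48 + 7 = -2*a^2 - 10*a + 48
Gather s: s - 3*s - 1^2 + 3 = 2 - 2*s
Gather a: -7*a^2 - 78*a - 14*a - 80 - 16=-7*a^2 - 92*a - 96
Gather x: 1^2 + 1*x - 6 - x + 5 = 0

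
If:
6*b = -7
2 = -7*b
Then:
No Solution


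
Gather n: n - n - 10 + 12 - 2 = 0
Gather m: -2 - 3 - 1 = -6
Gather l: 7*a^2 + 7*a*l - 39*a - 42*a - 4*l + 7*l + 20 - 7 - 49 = 7*a^2 - 81*a + l*(7*a + 3) - 36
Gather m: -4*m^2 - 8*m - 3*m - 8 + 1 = -4*m^2 - 11*m - 7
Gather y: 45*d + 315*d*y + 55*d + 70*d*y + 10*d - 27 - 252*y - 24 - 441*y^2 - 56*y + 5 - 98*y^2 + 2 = 110*d - 539*y^2 + y*(385*d - 308) - 44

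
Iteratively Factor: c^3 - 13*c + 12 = (c + 4)*(c^2 - 4*c + 3) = (c - 1)*(c + 4)*(c - 3)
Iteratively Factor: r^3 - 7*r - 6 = (r - 3)*(r^2 + 3*r + 2) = (r - 3)*(r + 2)*(r + 1)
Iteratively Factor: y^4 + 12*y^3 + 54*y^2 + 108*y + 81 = (y + 3)*(y^3 + 9*y^2 + 27*y + 27) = (y + 3)^2*(y^2 + 6*y + 9) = (y + 3)^3*(y + 3)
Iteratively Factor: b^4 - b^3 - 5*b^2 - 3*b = (b)*(b^3 - b^2 - 5*b - 3) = b*(b - 3)*(b^2 + 2*b + 1) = b*(b - 3)*(b + 1)*(b + 1)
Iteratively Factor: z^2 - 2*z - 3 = (z - 3)*(z + 1)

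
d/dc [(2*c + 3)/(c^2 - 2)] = 2*(c^2 - c*(2*c + 3) - 2)/(c^2 - 2)^2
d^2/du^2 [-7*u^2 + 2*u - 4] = -14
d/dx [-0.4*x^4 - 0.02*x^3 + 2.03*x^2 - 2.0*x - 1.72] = -1.6*x^3 - 0.06*x^2 + 4.06*x - 2.0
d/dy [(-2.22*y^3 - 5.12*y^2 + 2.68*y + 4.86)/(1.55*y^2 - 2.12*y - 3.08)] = (-3.441*y^4 + 9.4128*y^3 + 27.2132*y^2 + 16.4732*y + 2.0488)/(2.4025*y^4 - 6.572*y^3 - 5.0536*y^2 + 13.0592*y + 9.4864)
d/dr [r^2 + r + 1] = 2*r + 1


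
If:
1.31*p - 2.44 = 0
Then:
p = 1.86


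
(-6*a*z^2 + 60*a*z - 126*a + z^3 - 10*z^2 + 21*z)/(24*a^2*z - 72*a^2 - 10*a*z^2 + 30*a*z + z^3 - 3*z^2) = (z - 7)/(-4*a + z)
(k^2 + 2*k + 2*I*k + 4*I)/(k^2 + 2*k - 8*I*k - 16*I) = (k + 2*I)/(k - 8*I)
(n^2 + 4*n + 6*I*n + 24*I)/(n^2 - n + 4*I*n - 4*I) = (n^2 + n*(4 + 6*I) + 24*I)/(n^2 + n*(-1 + 4*I) - 4*I)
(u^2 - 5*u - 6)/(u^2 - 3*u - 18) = (u + 1)/(u + 3)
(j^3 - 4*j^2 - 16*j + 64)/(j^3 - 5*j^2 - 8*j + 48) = (j + 4)/(j + 3)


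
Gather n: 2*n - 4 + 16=2*n + 12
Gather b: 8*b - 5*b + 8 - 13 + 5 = 3*b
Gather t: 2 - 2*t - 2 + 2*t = 0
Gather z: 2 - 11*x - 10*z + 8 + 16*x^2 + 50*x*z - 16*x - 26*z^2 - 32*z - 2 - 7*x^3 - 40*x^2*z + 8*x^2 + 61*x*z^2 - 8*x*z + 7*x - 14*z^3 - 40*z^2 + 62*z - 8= -7*x^3 + 24*x^2 - 20*x - 14*z^3 + z^2*(61*x - 66) + z*(-40*x^2 + 42*x + 20)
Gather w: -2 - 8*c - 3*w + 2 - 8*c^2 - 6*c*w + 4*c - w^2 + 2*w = -8*c^2 - 4*c - w^2 + w*(-6*c - 1)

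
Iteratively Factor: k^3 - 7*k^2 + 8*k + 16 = (k - 4)*(k^2 - 3*k - 4) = (k - 4)*(k + 1)*(k - 4)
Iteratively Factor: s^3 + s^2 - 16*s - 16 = (s - 4)*(s^2 + 5*s + 4) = (s - 4)*(s + 4)*(s + 1)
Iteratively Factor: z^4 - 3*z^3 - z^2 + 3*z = (z + 1)*(z^3 - 4*z^2 + 3*z) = z*(z + 1)*(z^2 - 4*z + 3) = z*(z - 1)*(z + 1)*(z - 3)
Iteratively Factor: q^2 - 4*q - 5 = (q + 1)*(q - 5)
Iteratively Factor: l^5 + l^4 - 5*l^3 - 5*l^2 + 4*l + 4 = (l + 1)*(l^4 - 5*l^2 + 4) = (l - 1)*(l + 1)*(l^3 + l^2 - 4*l - 4) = (l - 1)*(l + 1)*(l + 2)*(l^2 - l - 2) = (l - 2)*(l - 1)*(l + 1)*(l + 2)*(l + 1)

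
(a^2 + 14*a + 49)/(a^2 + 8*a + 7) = (a + 7)/(a + 1)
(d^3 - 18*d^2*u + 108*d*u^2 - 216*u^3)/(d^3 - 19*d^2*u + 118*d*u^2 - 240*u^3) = (d^2 - 12*d*u + 36*u^2)/(d^2 - 13*d*u + 40*u^2)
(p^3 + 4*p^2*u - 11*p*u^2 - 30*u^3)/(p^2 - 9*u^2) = (p^2 + 7*p*u + 10*u^2)/(p + 3*u)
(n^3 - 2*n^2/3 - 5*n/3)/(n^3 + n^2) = (n - 5/3)/n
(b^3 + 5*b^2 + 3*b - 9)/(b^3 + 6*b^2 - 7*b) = (b^2 + 6*b + 9)/(b*(b + 7))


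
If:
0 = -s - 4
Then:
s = -4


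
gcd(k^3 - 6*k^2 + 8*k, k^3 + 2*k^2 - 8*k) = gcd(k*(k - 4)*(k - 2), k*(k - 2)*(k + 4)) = k^2 - 2*k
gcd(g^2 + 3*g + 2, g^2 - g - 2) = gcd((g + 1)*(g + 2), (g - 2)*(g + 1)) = g + 1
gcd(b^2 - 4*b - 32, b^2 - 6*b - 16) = b - 8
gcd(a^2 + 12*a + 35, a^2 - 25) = a + 5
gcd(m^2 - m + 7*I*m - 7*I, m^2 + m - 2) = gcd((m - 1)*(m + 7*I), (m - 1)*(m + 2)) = m - 1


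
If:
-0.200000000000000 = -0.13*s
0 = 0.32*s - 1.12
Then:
No Solution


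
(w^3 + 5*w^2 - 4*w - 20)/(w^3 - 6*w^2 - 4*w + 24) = (w + 5)/(w - 6)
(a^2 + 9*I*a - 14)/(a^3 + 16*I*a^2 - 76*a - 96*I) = (a + 7*I)/(a^2 + 14*I*a - 48)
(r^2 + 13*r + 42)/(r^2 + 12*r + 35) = (r + 6)/(r + 5)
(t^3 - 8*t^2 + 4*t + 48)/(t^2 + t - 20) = (t^2 - 4*t - 12)/(t + 5)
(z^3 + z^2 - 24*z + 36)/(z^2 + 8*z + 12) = (z^2 - 5*z + 6)/(z + 2)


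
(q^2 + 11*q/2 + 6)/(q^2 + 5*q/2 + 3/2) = (q + 4)/(q + 1)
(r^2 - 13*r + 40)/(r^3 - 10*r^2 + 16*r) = (r - 5)/(r*(r - 2))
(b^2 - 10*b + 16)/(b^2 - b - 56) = (b - 2)/(b + 7)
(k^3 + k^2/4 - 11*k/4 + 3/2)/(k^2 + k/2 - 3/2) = (4*k^2 + 5*k - 6)/(2*(2*k + 3))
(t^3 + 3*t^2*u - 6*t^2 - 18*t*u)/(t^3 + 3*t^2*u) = (t - 6)/t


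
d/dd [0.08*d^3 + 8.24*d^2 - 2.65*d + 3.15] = 0.24*d^2 + 16.48*d - 2.65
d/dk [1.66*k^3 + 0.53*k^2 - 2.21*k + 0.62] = 4.98*k^2 + 1.06*k - 2.21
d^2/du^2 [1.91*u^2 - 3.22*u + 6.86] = 3.82000000000000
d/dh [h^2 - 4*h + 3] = 2*h - 4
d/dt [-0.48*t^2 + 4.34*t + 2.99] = 4.34 - 0.96*t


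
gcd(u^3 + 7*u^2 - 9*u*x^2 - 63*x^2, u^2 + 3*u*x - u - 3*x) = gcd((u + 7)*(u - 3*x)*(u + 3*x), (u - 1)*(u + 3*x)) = u + 3*x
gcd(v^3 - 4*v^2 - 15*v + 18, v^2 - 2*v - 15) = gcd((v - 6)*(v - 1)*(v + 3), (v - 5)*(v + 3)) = v + 3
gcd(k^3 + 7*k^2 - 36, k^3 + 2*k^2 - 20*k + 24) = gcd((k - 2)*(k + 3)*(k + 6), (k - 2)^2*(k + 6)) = k^2 + 4*k - 12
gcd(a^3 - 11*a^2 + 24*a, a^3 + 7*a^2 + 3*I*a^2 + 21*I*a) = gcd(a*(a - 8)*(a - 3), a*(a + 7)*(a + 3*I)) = a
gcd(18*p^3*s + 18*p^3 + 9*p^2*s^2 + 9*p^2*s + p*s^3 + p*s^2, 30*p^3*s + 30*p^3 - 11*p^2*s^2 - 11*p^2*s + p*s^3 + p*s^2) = p*s + p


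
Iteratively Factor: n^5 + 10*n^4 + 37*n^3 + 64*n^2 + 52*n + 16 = (n + 2)*(n^4 + 8*n^3 + 21*n^2 + 22*n + 8) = (n + 2)*(n + 4)*(n^3 + 4*n^2 + 5*n + 2) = (n + 2)^2*(n + 4)*(n^2 + 2*n + 1) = (n + 1)*(n + 2)^2*(n + 4)*(n + 1)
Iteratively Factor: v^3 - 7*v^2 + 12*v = (v)*(v^2 - 7*v + 12) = v*(v - 4)*(v - 3)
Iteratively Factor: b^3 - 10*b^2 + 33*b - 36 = (b - 4)*(b^2 - 6*b + 9) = (b - 4)*(b - 3)*(b - 3)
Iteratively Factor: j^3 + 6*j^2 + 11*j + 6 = (j + 3)*(j^2 + 3*j + 2) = (j + 1)*(j + 3)*(j + 2)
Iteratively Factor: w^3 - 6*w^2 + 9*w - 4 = (w - 4)*(w^2 - 2*w + 1) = (w - 4)*(w - 1)*(w - 1)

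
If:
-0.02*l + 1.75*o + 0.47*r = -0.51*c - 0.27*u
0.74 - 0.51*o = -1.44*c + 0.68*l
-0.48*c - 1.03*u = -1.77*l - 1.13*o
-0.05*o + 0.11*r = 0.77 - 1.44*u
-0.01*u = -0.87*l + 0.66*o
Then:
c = -0.40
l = 0.13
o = 0.16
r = -0.48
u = 0.58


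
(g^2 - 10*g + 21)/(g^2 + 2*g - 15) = (g - 7)/(g + 5)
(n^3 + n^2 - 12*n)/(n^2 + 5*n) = (n^2 + n - 12)/(n + 5)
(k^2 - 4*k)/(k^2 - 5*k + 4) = k/(k - 1)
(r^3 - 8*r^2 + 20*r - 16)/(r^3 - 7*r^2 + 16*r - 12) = (r - 4)/(r - 3)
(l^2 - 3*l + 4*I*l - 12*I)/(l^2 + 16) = (l - 3)/(l - 4*I)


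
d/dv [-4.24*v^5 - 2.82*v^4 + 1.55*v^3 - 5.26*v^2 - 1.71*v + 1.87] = -21.2*v^4 - 11.28*v^3 + 4.65*v^2 - 10.52*v - 1.71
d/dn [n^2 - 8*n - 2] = 2*n - 8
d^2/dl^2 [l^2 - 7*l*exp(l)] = -7*l*exp(l) - 14*exp(l) + 2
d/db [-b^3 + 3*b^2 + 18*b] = -3*b^2 + 6*b + 18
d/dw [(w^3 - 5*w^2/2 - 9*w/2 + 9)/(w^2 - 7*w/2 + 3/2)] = (4*w^2 - 4*w + 11)/(4*w^2 - 4*w + 1)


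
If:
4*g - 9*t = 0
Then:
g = 9*t/4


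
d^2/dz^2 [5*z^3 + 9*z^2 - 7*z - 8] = 30*z + 18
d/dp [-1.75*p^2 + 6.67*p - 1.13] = 6.67 - 3.5*p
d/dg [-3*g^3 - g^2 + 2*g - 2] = -9*g^2 - 2*g + 2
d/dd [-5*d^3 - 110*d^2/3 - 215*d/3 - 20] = -15*d^2 - 220*d/3 - 215/3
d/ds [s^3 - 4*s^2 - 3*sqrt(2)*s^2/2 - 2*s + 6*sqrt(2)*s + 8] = 3*s^2 - 8*s - 3*sqrt(2)*s - 2 + 6*sqrt(2)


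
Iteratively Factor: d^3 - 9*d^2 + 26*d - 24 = (d - 2)*(d^2 - 7*d + 12) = (d - 3)*(d - 2)*(d - 4)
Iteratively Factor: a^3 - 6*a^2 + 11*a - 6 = (a - 2)*(a^2 - 4*a + 3) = (a - 3)*(a - 2)*(a - 1)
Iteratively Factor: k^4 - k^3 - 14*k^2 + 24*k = (k - 2)*(k^3 + k^2 - 12*k) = k*(k - 2)*(k^2 + k - 12) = k*(k - 2)*(k + 4)*(k - 3)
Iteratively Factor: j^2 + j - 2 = (j + 2)*(j - 1)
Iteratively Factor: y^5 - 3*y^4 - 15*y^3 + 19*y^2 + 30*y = (y - 2)*(y^4 - y^3 - 17*y^2 - 15*y) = (y - 5)*(y - 2)*(y^3 + 4*y^2 + 3*y) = y*(y - 5)*(y - 2)*(y^2 + 4*y + 3) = y*(y - 5)*(y - 2)*(y + 3)*(y + 1)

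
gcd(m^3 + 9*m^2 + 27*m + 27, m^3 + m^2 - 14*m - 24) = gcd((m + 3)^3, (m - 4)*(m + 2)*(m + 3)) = m + 3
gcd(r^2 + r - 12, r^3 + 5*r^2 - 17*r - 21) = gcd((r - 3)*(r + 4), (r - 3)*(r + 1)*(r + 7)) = r - 3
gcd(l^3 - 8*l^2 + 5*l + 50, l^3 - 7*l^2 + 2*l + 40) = l^2 - 3*l - 10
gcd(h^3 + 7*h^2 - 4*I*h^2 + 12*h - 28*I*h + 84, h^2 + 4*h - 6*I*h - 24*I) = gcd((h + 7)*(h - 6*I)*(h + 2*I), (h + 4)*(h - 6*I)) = h - 6*I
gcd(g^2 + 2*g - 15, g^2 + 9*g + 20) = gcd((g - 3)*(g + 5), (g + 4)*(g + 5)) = g + 5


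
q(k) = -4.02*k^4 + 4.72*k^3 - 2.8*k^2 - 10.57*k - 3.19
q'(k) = -16.08*k^3 + 14.16*k^2 - 5.6*k - 10.57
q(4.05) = -859.92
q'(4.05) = -869.19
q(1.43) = -27.04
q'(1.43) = -36.64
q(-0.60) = 0.60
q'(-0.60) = 1.36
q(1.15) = -18.90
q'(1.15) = -22.74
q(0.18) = -5.16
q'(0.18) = -11.21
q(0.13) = -4.60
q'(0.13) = -11.09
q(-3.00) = -449.74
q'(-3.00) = 567.83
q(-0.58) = 0.62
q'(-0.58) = 0.58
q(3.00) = -258.28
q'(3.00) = -334.09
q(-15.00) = -219917.14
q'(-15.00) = 57529.43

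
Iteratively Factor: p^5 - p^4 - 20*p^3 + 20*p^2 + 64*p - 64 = (p - 4)*(p^4 + 3*p^3 - 8*p^2 - 12*p + 16) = (p - 4)*(p + 2)*(p^3 + p^2 - 10*p + 8) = (p - 4)*(p - 2)*(p + 2)*(p^2 + 3*p - 4) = (p - 4)*(p - 2)*(p + 2)*(p + 4)*(p - 1)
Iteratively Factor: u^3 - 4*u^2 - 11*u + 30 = (u + 3)*(u^2 - 7*u + 10) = (u - 2)*(u + 3)*(u - 5)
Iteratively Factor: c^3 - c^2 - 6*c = (c)*(c^2 - c - 6) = c*(c + 2)*(c - 3)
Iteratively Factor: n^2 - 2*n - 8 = (n - 4)*(n + 2)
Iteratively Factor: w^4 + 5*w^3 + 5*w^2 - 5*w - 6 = (w + 1)*(w^3 + 4*w^2 + w - 6) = (w + 1)*(w + 3)*(w^2 + w - 2) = (w - 1)*(w + 1)*(w + 3)*(w + 2)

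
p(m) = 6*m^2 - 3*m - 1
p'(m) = 12*m - 3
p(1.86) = 14.18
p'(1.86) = 19.32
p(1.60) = 9.56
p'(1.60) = 16.20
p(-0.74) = 4.51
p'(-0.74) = -11.88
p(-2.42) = 41.40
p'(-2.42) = -32.04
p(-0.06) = -0.80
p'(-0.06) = -3.72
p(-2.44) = 42.04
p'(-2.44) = -32.28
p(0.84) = 0.71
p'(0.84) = 7.08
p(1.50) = 8.00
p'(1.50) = 15.00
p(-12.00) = 899.00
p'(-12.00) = -147.00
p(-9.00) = 512.00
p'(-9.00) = -111.00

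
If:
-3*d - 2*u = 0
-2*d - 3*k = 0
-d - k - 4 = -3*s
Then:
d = -2*u/3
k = 4*u/9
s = 4/3 - 2*u/27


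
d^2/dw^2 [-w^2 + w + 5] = -2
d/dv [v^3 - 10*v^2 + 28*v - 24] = 3*v^2 - 20*v + 28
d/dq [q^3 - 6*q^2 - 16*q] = 3*q^2 - 12*q - 16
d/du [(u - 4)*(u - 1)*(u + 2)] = 3*u^2 - 6*u - 6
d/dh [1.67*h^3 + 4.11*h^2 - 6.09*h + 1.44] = 5.01*h^2 + 8.22*h - 6.09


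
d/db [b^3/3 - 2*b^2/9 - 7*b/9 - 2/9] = b^2 - 4*b/9 - 7/9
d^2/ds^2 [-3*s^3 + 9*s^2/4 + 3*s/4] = 9/2 - 18*s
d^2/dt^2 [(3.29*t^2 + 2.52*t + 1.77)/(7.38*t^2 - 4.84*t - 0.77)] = (-2.27373675443232e-13*t^4 + 509.532912*t^3 + 690.586452*t^2 - 293.416992*t + 88.161238)/(401.947272*t^6 - 790.823088*t^5 + 392.83002*t^4 + 51.6428*t^3 - 40.98633*t^2 - 8.608908*t - 0.456533)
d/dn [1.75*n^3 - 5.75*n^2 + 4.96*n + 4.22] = 5.25*n^2 - 11.5*n + 4.96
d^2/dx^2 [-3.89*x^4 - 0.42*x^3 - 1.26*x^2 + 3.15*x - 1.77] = -46.68*x^2 - 2.52*x - 2.52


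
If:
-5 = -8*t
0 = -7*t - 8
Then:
No Solution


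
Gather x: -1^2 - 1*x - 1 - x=-2*x - 2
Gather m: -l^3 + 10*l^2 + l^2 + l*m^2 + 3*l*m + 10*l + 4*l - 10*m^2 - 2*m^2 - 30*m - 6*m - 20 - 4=-l^3 + 11*l^2 + 14*l + m^2*(l - 12) + m*(3*l - 36) - 24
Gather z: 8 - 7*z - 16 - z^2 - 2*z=-z^2 - 9*z - 8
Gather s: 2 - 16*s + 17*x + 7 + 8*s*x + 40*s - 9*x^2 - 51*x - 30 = s*(8*x + 24) - 9*x^2 - 34*x - 21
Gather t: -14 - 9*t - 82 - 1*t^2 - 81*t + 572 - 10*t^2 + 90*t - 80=396 - 11*t^2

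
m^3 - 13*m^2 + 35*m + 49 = (m - 7)^2*(m + 1)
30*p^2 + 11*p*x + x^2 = (5*p + x)*(6*p + x)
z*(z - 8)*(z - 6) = z^3 - 14*z^2 + 48*z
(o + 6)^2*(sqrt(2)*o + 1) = sqrt(2)*o^3 + o^2 + 12*sqrt(2)*o^2 + 12*o + 36*sqrt(2)*o + 36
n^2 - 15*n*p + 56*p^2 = (n - 8*p)*(n - 7*p)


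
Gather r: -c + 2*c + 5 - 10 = c - 5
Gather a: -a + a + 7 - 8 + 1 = 0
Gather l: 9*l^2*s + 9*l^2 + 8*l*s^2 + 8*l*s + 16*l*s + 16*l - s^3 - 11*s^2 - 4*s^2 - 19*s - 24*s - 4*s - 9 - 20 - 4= l^2*(9*s + 9) + l*(8*s^2 + 24*s + 16) - s^3 - 15*s^2 - 47*s - 33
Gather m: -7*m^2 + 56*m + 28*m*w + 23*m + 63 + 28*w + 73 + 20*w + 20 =-7*m^2 + m*(28*w + 79) + 48*w + 156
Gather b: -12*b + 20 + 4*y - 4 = -12*b + 4*y + 16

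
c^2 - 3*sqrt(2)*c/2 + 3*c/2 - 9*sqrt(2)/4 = (c + 3/2)*(c - 3*sqrt(2)/2)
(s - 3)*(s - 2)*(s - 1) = s^3 - 6*s^2 + 11*s - 6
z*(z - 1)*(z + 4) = z^3 + 3*z^2 - 4*z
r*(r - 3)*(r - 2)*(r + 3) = r^4 - 2*r^3 - 9*r^2 + 18*r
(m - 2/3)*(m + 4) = m^2 + 10*m/3 - 8/3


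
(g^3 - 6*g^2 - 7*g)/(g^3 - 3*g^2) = (g^2 - 6*g - 7)/(g*(g - 3))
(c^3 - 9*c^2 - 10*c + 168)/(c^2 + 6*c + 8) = (c^2 - 13*c + 42)/(c + 2)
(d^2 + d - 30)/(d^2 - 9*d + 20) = (d + 6)/(d - 4)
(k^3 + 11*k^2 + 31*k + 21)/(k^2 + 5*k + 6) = (k^2 + 8*k + 7)/(k + 2)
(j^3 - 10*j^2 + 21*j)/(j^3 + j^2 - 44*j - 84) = j*(j - 3)/(j^2 + 8*j + 12)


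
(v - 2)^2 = v^2 - 4*v + 4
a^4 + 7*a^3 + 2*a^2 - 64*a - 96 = (a - 3)*(a + 2)*(a + 4)^2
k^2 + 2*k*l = k*(k + 2*l)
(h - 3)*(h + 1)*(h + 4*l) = h^3 + 4*h^2*l - 2*h^2 - 8*h*l - 3*h - 12*l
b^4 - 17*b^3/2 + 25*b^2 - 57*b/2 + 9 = (b - 3)^2*(b - 2)*(b - 1/2)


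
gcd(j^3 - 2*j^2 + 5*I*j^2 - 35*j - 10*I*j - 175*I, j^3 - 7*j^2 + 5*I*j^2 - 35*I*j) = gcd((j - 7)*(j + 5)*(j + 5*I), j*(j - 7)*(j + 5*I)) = j^2 + j*(-7 + 5*I) - 35*I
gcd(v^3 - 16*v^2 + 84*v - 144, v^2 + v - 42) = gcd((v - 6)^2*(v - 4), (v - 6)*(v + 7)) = v - 6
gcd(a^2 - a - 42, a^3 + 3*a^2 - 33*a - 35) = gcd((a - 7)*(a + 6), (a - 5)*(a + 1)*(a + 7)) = 1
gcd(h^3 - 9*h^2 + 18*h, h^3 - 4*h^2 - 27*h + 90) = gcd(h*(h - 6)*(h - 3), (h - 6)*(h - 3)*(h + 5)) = h^2 - 9*h + 18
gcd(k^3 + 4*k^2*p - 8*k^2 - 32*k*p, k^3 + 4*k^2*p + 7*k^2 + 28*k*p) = k^2 + 4*k*p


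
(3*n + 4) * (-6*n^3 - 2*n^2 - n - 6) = -18*n^4 - 30*n^3 - 11*n^2 - 22*n - 24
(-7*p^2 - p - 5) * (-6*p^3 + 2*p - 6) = 42*p^5 + 6*p^4 + 16*p^3 + 40*p^2 - 4*p + 30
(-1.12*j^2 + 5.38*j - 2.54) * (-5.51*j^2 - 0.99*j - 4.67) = 6.1712*j^4 - 28.535*j^3 + 13.8996*j^2 - 22.61*j + 11.8618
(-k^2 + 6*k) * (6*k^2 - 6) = -6*k^4 + 36*k^3 + 6*k^2 - 36*k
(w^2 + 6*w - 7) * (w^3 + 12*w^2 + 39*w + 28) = w^5 + 18*w^4 + 104*w^3 + 178*w^2 - 105*w - 196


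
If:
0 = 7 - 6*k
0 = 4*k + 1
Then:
No Solution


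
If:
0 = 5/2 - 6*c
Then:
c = 5/12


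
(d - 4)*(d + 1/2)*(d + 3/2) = d^3 - 2*d^2 - 29*d/4 - 3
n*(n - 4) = n^2 - 4*n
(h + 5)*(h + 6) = h^2 + 11*h + 30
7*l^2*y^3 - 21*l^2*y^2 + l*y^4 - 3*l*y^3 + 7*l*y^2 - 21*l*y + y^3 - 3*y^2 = y*(7*l + y)*(y - 3)*(l*y + 1)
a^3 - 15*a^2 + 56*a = a*(a - 8)*(a - 7)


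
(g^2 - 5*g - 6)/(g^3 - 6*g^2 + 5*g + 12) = (g - 6)/(g^2 - 7*g + 12)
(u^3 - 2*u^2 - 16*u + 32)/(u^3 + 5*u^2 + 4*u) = (u^2 - 6*u + 8)/(u*(u + 1))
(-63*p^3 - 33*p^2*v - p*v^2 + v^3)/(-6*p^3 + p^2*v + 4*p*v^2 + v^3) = (21*p^2 + 4*p*v - v^2)/(2*p^2 - p*v - v^2)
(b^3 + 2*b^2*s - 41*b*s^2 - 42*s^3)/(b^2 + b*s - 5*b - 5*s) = (b^2 + b*s - 42*s^2)/(b - 5)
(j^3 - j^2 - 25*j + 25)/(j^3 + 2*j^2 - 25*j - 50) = (j - 1)/(j + 2)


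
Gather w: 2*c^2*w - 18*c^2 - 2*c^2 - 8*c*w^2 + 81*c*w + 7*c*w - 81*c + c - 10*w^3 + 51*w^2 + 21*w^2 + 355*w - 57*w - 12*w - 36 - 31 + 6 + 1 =-20*c^2 - 80*c - 10*w^3 + w^2*(72 - 8*c) + w*(2*c^2 + 88*c + 286) - 60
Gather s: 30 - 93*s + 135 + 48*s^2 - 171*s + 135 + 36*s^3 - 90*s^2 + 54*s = 36*s^3 - 42*s^2 - 210*s + 300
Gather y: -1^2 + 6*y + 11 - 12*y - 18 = -6*y - 8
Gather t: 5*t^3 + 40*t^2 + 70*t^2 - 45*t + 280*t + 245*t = 5*t^3 + 110*t^2 + 480*t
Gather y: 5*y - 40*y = -35*y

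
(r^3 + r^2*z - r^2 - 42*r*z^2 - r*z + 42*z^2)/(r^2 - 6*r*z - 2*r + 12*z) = (r^2 + 7*r*z - r - 7*z)/(r - 2)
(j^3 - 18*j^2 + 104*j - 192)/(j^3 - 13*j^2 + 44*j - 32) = (j - 6)/(j - 1)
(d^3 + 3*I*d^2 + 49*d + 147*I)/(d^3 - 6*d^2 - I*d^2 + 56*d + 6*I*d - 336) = (d^2 - 4*I*d + 21)/(d^2 + d*(-6 - 8*I) + 48*I)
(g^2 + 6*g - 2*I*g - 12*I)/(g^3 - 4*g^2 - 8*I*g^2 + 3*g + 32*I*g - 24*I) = (g^2 + g*(6 - 2*I) - 12*I)/(g^3 + g^2*(-4 - 8*I) + g*(3 + 32*I) - 24*I)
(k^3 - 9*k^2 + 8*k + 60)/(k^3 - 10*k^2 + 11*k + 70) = (k - 6)/(k - 7)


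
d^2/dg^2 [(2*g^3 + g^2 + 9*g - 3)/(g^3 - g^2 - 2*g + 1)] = 2*(3*g^6 + 39*g^5 - 51*g^4 + 52*g^3 - 54*g^2 + 24*g + 4)/(g^9 - 3*g^8 - 3*g^7 + 14*g^6 - 21*g^4 + 7*g^3 + 9*g^2 - 6*g + 1)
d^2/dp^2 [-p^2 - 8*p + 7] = -2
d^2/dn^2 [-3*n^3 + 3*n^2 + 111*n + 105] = 6 - 18*n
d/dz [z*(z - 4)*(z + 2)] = 3*z^2 - 4*z - 8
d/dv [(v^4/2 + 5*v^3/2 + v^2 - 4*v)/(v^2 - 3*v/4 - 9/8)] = 4*(16*v^5 + 22*v^4 - 96*v^3 - 83*v^2 - 36*v + 72)/(64*v^4 - 96*v^3 - 108*v^2 + 108*v + 81)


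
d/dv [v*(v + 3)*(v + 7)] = 3*v^2 + 20*v + 21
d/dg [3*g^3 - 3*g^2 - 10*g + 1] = 9*g^2 - 6*g - 10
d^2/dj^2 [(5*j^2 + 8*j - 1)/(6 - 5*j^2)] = 10*(-40*j^3 - 75*j^2 - 144*j - 30)/(125*j^6 - 450*j^4 + 540*j^2 - 216)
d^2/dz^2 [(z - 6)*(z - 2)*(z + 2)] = 6*z - 12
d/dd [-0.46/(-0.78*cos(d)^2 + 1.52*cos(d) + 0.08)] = (0.7176*cos(d) - 0.6992)*sin(d)/(-0.78*cos(d)^2 + 1.52*cos(d) + 0.08)^2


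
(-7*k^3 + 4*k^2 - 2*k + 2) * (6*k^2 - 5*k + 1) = -42*k^5 + 59*k^4 - 39*k^3 + 26*k^2 - 12*k + 2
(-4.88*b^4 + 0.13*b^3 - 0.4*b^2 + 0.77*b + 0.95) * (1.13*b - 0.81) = -5.5144*b^5 + 4.0997*b^4 - 0.5573*b^3 + 1.1941*b^2 + 0.4498*b - 0.7695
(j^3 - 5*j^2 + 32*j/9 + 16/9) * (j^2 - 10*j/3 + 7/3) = j^5 - 25*j^4/3 + 203*j^3/9 - 587*j^2/27 + 64*j/27 + 112/27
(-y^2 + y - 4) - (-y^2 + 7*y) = -6*y - 4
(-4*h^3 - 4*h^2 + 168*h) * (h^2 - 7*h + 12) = -4*h^5 + 24*h^4 + 148*h^3 - 1224*h^2 + 2016*h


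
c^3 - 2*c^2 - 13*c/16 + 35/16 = (c - 7/4)*(c - 5/4)*(c + 1)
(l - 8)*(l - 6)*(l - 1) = l^3 - 15*l^2 + 62*l - 48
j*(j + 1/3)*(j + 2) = j^3 + 7*j^2/3 + 2*j/3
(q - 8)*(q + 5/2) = q^2 - 11*q/2 - 20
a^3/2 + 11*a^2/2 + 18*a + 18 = (a/2 + 1)*(a + 3)*(a + 6)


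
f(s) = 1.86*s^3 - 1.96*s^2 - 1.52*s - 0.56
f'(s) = 5.58*s^2 - 3.92*s - 1.52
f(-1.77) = -14.32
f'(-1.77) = 22.90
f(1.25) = -1.89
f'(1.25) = 2.30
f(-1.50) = -8.97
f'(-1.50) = 16.92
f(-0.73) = -1.22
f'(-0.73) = 4.32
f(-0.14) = -0.39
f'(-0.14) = -0.86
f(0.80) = -2.08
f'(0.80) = -1.08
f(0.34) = -1.23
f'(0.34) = -2.21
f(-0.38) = -0.37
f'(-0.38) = 0.78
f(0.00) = -0.56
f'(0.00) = -1.52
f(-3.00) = -63.86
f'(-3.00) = 60.46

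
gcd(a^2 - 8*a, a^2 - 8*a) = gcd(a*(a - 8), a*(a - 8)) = a^2 - 8*a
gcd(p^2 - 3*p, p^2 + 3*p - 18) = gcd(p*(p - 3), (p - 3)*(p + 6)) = p - 3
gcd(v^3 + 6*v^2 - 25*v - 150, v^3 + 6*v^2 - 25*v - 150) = v^3 + 6*v^2 - 25*v - 150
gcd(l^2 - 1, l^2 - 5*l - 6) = l + 1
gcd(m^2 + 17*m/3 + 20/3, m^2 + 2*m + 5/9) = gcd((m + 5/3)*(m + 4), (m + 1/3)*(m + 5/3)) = m + 5/3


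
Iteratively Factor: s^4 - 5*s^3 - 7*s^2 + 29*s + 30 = (s - 5)*(s^3 - 7*s - 6) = (s - 5)*(s + 2)*(s^2 - 2*s - 3) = (s - 5)*(s - 3)*(s + 2)*(s + 1)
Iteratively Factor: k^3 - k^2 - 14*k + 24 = (k - 2)*(k^2 + k - 12) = (k - 2)*(k + 4)*(k - 3)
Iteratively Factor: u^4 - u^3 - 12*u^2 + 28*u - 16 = (u - 2)*(u^3 + u^2 - 10*u + 8) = (u - 2)*(u + 4)*(u^2 - 3*u + 2) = (u - 2)*(u - 1)*(u + 4)*(u - 2)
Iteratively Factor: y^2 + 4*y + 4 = (y + 2)*(y + 2)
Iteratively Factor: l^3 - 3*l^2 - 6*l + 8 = (l + 2)*(l^2 - 5*l + 4) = (l - 1)*(l + 2)*(l - 4)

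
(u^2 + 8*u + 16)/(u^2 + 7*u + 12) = (u + 4)/(u + 3)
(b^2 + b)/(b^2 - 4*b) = (b + 1)/(b - 4)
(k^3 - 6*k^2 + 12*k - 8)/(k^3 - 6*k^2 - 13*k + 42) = (k^2 - 4*k + 4)/(k^2 - 4*k - 21)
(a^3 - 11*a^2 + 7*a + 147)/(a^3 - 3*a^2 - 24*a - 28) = (a^2 - 4*a - 21)/(a^2 + 4*a + 4)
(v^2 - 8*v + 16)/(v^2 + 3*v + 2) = (v^2 - 8*v + 16)/(v^2 + 3*v + 2)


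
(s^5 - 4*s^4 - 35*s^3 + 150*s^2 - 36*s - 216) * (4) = 4*s^5 - 16*s^4 - 140*s^3 + 600*s^2 - 144*s - 864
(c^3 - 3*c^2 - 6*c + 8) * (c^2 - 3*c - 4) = c^5 - 6*c^4 - c^3 + 38*c^2 - 32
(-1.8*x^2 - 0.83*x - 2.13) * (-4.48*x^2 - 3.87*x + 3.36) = 8.064*x^4 + 10.6844*x^3 + 6.7065*x^2 + 5.4543*x - 7.1568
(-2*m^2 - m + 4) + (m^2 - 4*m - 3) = -m^2 - 5*m + 1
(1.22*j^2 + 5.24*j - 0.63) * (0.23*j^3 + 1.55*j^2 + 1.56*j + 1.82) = 0.2806*j^5 + 3.0962*j^4 + 9.8803*j^3 + 9.4183*j^2 + 8.554*j - 1.1466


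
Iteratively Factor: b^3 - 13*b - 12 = (b - 4)*(b^2 + 4*b + 3) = (b - 4)*(b + 1)*(b + 3)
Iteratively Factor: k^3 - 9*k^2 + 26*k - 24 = (k - 4)*(k^2 - 5*k + 6) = (k - 4)*(k - 3)*(k - 2)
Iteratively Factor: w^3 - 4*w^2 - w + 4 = (w - 1)*(w^2 - 3*w - 4) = (w - 4)*(w - 1)*(w + 1)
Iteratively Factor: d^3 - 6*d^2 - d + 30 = (d - 5)*(d^2 - d - 6) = (d - 5)*(d + 2)*(d - 3)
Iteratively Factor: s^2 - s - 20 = (s - 5)*(s + 4)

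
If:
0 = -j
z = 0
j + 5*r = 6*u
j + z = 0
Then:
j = 0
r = 6*u/5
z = 0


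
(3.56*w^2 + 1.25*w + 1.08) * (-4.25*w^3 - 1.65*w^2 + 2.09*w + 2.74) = -15.13*w^5 - 11.1865*w^4 + 0.7879*w^3 + 10.5849*w^2 + 5.6822*w + 2.9592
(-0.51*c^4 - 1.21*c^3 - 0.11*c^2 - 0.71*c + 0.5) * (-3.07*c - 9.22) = 1.5657*c^5 + 8.4169*c^4 + 11.4939*c^3 + 3.1939*c^2 + 5.0112*c - 4.61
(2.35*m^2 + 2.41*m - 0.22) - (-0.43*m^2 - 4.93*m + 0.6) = 2.78*m^2 + 7.34*m - 0.82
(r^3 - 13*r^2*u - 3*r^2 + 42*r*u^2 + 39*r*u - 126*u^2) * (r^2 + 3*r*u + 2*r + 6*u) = r^5 - 10*r^4*u - r^4 + 3*r^3*u^2 + 10*r^3*u - 6*r^3 + 126*r^2*u^3 - 3*r^2*u^2 + 60*r^2*u - 126*r*u^3 - 18*r*u^2 - 756*u^3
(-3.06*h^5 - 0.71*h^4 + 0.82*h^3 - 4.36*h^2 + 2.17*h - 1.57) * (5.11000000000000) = -15.6366*h^5 - 3.6281*h^4 + 4.1902*h^3 - 22.2796*h^2 + 11.0887*h - 8.0227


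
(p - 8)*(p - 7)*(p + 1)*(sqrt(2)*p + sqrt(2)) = sqrt(2)*p^4 - 13*sqrt(2)*p^3 + 27*sqrt(2)*p^2 + 97*sqrt(2)*p + 56*sqrt(2)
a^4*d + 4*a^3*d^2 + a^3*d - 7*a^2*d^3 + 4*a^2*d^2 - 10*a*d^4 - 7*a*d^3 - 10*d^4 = (a - 2*d)*(a + d)*(a + 5*d)*(a*d + d)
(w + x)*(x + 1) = w*x + w + x^2 + x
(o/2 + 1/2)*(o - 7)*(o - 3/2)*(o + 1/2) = o^4/2 - 7*o^3/2 - 7*o^2/8 + 23*o/4 + 21/8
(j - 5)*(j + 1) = j^2 - 4*j - 5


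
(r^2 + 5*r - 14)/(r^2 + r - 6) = (r + 7)/(r + 3)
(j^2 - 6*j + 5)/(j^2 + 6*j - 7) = (j - 5)/(j + 7)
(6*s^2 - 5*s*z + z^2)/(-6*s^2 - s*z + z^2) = (-2*s + z)/(2*s + z)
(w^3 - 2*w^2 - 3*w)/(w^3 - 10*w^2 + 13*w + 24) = w/(w - 8)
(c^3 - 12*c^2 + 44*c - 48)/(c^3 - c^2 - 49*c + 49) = (c^3 - 12*c^2 + 44*c - 48)/(c^3 - c^2 - 49*c + 49)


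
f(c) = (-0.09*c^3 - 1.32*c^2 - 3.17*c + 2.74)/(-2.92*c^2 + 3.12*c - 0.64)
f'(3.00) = -0.21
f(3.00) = 1.20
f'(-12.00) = 0.02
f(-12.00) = -0.01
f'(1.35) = -2.35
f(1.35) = 2.38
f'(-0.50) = -2.16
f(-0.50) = -1.37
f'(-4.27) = -0.04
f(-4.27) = 0.01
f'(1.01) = -11.09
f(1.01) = 4.07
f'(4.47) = -0.07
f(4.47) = 1.02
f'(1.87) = -0.80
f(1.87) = 1.67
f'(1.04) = -8.89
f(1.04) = 3.77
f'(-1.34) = -0.51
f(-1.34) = -0.48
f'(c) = (5.84*c - 3.12)*(-0.09*c^3 - 1.32*c^2 - 3.17*c + 2.74)/(-2.92*c^2 + 3.12*c - 0.64)^2 + (-0.27*c^2 - 2.64*c - 3.17)/(-2.92*c^2 + 3.12*c - 0.64)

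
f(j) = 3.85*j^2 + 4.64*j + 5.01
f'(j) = 7.7*j + 4.64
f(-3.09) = 27.43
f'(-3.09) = -19.15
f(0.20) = 6.09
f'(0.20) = 6.18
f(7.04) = 228.49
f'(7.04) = 58.85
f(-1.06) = 4.42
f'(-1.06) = -3.52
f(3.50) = 68.41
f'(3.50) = 31.59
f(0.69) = 10.04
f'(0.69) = 9.95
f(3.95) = 83.41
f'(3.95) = 35.06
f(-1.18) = 4.90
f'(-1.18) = -4.45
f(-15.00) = 801.66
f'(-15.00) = -110.86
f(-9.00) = 275.10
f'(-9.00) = -64.66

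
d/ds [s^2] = 2*s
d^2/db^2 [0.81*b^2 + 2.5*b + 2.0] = 1.62000000000000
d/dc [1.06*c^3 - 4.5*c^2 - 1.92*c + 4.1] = 3.18*c^2 - 9.0*c - 1.92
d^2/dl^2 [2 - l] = 0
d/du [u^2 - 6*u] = 2*u - 6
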